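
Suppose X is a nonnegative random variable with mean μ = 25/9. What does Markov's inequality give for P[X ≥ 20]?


μ = E[X] = 25/9, a = 20.
Markov: P[X ≥ 20] ≤ μ/a = (25/9)/20 = 5/36.
Numerically: ≈ 0.139.
(Since a = 20 > μ = 2.778, the bound 5/36 is < 1 and informative.)

P[X ≥ 20] ≤ 5/36 ≈ 0.139.


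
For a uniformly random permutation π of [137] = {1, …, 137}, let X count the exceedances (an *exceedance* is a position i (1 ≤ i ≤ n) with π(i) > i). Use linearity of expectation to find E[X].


Write X = Σ_{i=1}^{137} X_i, where X_i = 1_{π(i) > i}.
For each fixed i, π(i) is uniform over {1, …, 137} (marginal of a uniform permutation), so P[π(i) > i] = (n − i)/n. Summing: Σ_{i=1}^{137} (n − i)/n = (0 + 1 + … + 136)/137 = 137(137 − 1)/(2·137) = (137 − 1)/2.
Hence E[X] = Σ_{i=1}^{137} (137 − i)/137 = 68 ≈ 68.000.

E[X] = 68 = 68.000.


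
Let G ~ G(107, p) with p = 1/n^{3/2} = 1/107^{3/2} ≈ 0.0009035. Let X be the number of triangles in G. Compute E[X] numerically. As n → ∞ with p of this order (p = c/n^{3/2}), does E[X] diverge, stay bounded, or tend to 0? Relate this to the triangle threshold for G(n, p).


Number of potential triangles: C(107, 3) = 198485.
Each occurs with probability p³ ≈ (0.0009035)³ ≈ 7.375186e-10.
By linearity: E[X] = C(107, 3)·p³ ≈ 198485 · 7.375186e-10 ≈ 0.0001.
Since α = 3/2 > 1, p = c/n^{3/2} = o(1/n) is below the triangle threshold p ~ 1/n. Asymptotically E[X] ~ (c³/6)·n^{3(1−α)} = (1³/6)·n^{-1.5} → 0, so by Markov's inequality G has no triangles w.h.p.

E[X] ≈ 0.0001; in regime p = Θ(1/n^{3/2}) E[X] tends to 0 (below the triangle threshold p ~ 1/n).


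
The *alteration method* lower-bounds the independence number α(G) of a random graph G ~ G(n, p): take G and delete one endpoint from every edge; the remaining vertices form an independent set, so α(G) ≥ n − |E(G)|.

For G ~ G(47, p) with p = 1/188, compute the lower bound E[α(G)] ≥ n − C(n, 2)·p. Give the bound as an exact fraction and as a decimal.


E[|E(G)|] = C(47, 2)·p = 1081 · (1/188) = 23/4.
E[α(G)] ≥ n − E[|E(G)|] = 47 − 23/4 = 165/4.
Numerically: ≈ 41.25000.
(This is only a lower bound; the true E[α(G)] may be larger.)

E[α(G)] ≥ 165/4 ≈ 41.25000.


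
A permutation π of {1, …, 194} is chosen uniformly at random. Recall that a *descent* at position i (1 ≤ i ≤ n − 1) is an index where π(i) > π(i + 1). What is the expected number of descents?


Write X = Σ X_I over i = 1, …, 193, with X_I the indicator of one descent.
There are 193 indicators.
For each fixed i, the pair (π(i), π(i+1)) is a uniformly random ordered pair of distinct values from {1, …, 194}; by symmetry P[π(i) > π(i+1)] = 1/2.
By linearity: E[X] = 193 · (1/2) = (194 − 1) · (1/2) = 193/2 ≈ 96.5000.

E[X] = 193/2 = 96.5000.


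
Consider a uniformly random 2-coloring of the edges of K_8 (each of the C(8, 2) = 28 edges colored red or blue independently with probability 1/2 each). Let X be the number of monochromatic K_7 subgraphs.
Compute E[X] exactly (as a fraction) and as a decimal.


Let X = Σ_S X_S over the C(8, 7) = 8 subsets S of size 7, where X_S = 1 if the K_7 on S is monochromatic.
For a fixed S, the K_7 on S has C(7, 2) = 21 edges. P[all 21 edges red] = (1/2)^21, and likewise for blue, so P[monochromatic] = 2·(1/2)^21 = 2^{1 − 21} = 1/1048576.
Summing: E[X] = C(8, 7) · 2^{1 − 21} = 8 · 1/1048576 = 1/131072.
Numerically: E[X] ≈ 0.0000.

E[X] = C(8,7)·2^(1−C(7,2)) = 1/131072 ≈ 0.0000.


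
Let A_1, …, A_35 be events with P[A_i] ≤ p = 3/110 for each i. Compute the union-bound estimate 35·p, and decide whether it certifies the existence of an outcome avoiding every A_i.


Union bound: P[∪_{i=1}^{35} A_i] ≤ Σ_i P[A_i] ≤ 35·p = 35·(3/110) = 21/22.
Numerically: 21/22 ≈ 0.955.
Is 21/22 < 1? YES.
Since P[∪ A_i] ≤ 21/22 < 1, the complement has P[∩ A_i^c] ≥ 1 − 21/22 = 1/22 > 0, so some outcome avoids every A_i.

35·p = 21/22 ≈ 0.955; existence CERTIFIED by the union bound.


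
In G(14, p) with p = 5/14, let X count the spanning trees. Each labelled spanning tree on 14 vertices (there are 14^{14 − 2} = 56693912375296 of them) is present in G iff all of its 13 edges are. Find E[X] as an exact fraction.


K_14 has 14^{14 − 2} = 56693912375296 labelled spanning trees.
For each such spanning tree H, let X_H = 1 if all 13 edges of H are present in G. Then P[X_H = 1] = p^{13} = (5/14)^{13} = 1220703125/793714773254144.
By linearity: E[X] = Σ_H E[X_H] = 56693912375296 · p^{13} = 56693912375296 · 1220703125/793714773254144 = 1220703125/14.
Numerically: E[X] ≈ 8.719e+07.

E[X] = 56693912375296 · (5/14)^{13} = 1220703125/14 ≈ 8.719e+07.


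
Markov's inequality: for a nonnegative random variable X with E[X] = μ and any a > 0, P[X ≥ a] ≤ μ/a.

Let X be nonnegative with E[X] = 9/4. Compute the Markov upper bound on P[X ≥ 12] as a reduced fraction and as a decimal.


μ = E[X] = 9/4, a = 12.
Markov: P[X ≥ 12] ≤ μ/a = (9/4)/12 = 3/16.
Numerically: ≈ 0.18750.
(Since a = 12 > μ = 2.25000, the bound 3/16 is < 1 and informative.)

P[X ≥ 12] ≤ 3/16 ≈ 0.18750.


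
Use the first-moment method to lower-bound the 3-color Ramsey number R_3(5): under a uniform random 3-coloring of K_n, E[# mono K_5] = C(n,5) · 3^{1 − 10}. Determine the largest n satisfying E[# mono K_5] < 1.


We need C(n, 5) · 3^{1 − 10} < 1, i.e. C(n, 5) < 3^{10 − 1} = 19683.
Check values of n near the boundary:
  n = 14: C(14, 5) = 2002; 2002 < 19683? YES
  n = 15: C(15, 5) = 3003; 3003 < 19683? YES
  n = 16: C(16, 5) = 4368; 4368 < 19683? YES
  n = 17: C(17, 5) = 6188; 6188 < 19683? YES
  n = 18: C(18, 5) = 8568; 8568 < 19683? YES
  n = 19: C(19, 5) = 11628; 11628 < 19683? YES
  n = 20: C(20, 5) = 15504; 15504 < 19683? YES
  n = 21: C(21, 5) = 20349; 20349 < 19683? NO
The largest n with C(n, 5) < 19683 is n = 20 (where E[X] = 5168/6561 ≈ 0.787685). Hence R_3(5) > 20, i.e. R_3(5) ≥ 21.

Largest n = 20; hence R_3(5) > 20.


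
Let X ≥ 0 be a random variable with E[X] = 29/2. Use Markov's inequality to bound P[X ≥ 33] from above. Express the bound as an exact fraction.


μ = E[X] = 29/2, a = 33.
Markov: P[X ≥ 33] ≤ μ/a = (29/2)/33 = 29/66.
Numerically: ≈ 0.439.
(Since a = 33 > μ = 14.500, the bound 29/66 is < 1 and informative.)

P[X ≥ 33] ≤ 29/66 ≈ 0.439.


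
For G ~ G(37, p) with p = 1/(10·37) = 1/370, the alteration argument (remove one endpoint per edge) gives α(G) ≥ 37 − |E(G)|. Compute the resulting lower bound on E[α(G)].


E[|E(G)|] = C(37, 2)·p = 666 · (1/370) = 9/5.
E[α(G)] ≥ n − E[|E(G)|] = 37 − 9/5 = 176/5.
Numerically: ≈ 35.20000.
(This is only a lower bound; the true E[α(G)] may be larger.)

E[α(G)] ≥ 176/5 ≈ 35.20000.


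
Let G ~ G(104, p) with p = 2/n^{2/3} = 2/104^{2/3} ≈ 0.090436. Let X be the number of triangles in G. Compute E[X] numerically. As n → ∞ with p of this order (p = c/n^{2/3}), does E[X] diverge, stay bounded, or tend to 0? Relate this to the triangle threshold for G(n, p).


Number of potential triangles: C(104, 3) = 182104.
Each occurs with probability p³ ≈ (0.090436)³ ≈ 7.3964497e-04.
By linearity: E[X] = C(104, 3)·p³ ≈ 182104 · 7.3964497e-04 ≈ 134.69231.
Since α = 2/3 < 1, p = c/n^{2/3} ≫ 1/n is above the triangle threshold p ~ 1/n. Asymptotically E[X] ~ (c³/6)·n^{3(1−α)} = (2³/6)·n^{1} → ∞; triangles are abundant w.h.p.

E[X] ≈ 134.69231; in regime p = Θ(1/n^{2/3}) E[X] diverges (above the triangle threshold p ~ 1/n).


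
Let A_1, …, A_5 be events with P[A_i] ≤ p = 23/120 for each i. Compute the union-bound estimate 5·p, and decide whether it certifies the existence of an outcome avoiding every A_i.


Union bound: P[∪_{i=1}^{5} A_i] ≤ Σ_i P[A_i] ≤ 5·p = 5·(23/120) = 23/24.
Numerically: 23/24 ≈ 0.9583333.
Is 23/24 < 1? YES.
Since P[∪ A_i] ≤ 23/24 < 1, the complement has P[∩ A_i^c] ≥ 1 − 23/24 = 1/24 > 0, so some outcome avoids every A_i.

5·p = 23/24 ≈ 0.9583333; existence CERTIFIED by the union bound.


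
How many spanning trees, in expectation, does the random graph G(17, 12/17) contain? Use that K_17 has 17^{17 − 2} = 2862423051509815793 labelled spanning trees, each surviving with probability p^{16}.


K_17 has 17^{17 − 2} = 2862423051509815793 labelled spanning trees.
For each such spanning tree H, let X_H = 1 if all 16 edges of H are present in G. Then P[X_H = 1] = p^{16} = (12/17)^{16} = 184884258895036416/48661191875666868481.
By linearity: E[X] = Σ_H E[X_H] = 2862423051509815793 · p^{16} = 2862423051509815793 · 184884258895036416/48661191875666868481 = 184884258895036416/17.
Numerically: E[X] ≈ 1.0876e+16.

E[X] = 2862423051509815793 · (12/17)^{16} = 184884258895036416/17 ≈ 1.0876e+16.


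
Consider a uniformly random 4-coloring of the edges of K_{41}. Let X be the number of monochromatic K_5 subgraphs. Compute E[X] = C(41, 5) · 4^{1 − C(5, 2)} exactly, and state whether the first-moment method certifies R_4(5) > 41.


E[X] = C(41, 5) · 4^{1 − 10} = 749398 · 4^{−9} = 749398/262144.
As a reduced fraction: E[X] = 374699/131072 ≈ 2.8587.
Is E[X] < 1? NO.
Since E[X] ≥ 1, the first-moment bound is inconclusive at n = 41; it does NOT by itself certify R_4(5) > 41.

E[X] = 374699/131072 ≈ 2.8587; E[X] ≥ 1; first-moment method inconclusive here.


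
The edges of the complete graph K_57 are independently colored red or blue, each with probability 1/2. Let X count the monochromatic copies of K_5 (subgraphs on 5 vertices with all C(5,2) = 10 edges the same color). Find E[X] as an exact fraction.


Let X = Σ_S X_S over the C(57, 5) = 4187106 subsets S of size 5, where X_S = 1 if the K_5 on S is monochromatic.
For a fixed S, the K_5 on S has C(5, 2) = 10 edges. P[all 10 edges red] = (1/2)^10, and likewise for blue, so P[monochromatic] = 2·(1/2)^10 = 2^{1 − 10} = 1/512.
Summing: E[X] = C(57, 5) · 2^{1 − 10} = 4187106 · 1/512 = 2093553/256.
Numerically: E[X] ≈ 8177.9414.

E[X] = C(57,5)·2^(1−C(5,2)) = 2093553/256 ≈ 8177.9414.


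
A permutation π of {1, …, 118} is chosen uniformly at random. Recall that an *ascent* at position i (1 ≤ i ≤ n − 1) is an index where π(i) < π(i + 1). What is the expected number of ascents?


Write X = Σ X_I over i = 1, …, 117, with X_I the indicator of one ascent.
There are 117 indicators.
For each fixed i, the pair (π(i), π(i+1)) is a uniformly random ordered pair of distinct values from {1, …, 118}; by symmetry P[π(i) < π(i+1)] = 1/2.
By linearity: E[X] = 117 · (1/2) = (118 − 1) · (1/2) = 117/2 ≈ 58.500.

E[X] = 117/2 = 58.500.


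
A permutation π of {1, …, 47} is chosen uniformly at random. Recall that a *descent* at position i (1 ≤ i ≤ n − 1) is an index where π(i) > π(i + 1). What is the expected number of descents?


Write X = Σ X_I over i = 1, …, 46, with X_I the indicator of one descent.
There are 46 indicators.
For each fixed i, the pair (π(i), π(i+1)) is a uniformly random ordered pair of distinct values from {1, …, 47}; by symmetry P[π(i) > π(i+1)] = 1/2.
By linearity: E[X] = 46 · (1/2) = (47 − 1) · (1/2) = 23 ≈ 23.000.

E[X] = 23 = 23.000.


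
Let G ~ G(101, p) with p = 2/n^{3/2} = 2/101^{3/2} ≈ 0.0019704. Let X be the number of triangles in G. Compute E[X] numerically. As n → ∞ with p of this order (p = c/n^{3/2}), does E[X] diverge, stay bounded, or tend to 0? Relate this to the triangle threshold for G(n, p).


Number of potential triangles: C(101, 3) = 166650.
Each occurs with probability p³ ≈ (0.0019704)³ ≈ 7.6496895e-09.
By linearity: E[X] = C(101, 3)·p³ ≈ 166650 · 7.6496895e-09 ≈ 0.00127.
Since α = 3/2 > 1, p = c/n^{3/2} = o(1/n) is below the triangle threshold p ~ 1/n. Asymptotically E[X] ~ (c³/6)·n^{3(1−α)} = (2³/6)·n^{-1.5} → 0, so by Markov's inequality G has no triangles w.h.p.

E[X] ≈ 0.00127; in regime p = Θ(1/n^{3/2}) E[X] tends to 0 (below the triangle threshold p ~ 1/n).


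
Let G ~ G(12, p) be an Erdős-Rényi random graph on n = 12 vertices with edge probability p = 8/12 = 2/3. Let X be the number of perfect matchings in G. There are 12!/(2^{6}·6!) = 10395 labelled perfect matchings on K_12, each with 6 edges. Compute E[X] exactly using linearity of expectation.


K_12 has 12!/(2^{6}·6!) = 10395 labelled perfect matchings.
For each such perfect matching H, let X_H = 1 if all 6 edges of H are present in G. Then P[X_H = 1] = p^{6} = (2/3)^{6} = 64/729.
Summing the indicators: E[X] = Σ_H E[X_H] = 10395 · p^{6} = 10395 · 64/729 = 24640/27.
Numerically: E[X] ≈ 912.59.

E[X] = 10395 · (2/3)^{6} = 24640/27 ≈ 912.59.


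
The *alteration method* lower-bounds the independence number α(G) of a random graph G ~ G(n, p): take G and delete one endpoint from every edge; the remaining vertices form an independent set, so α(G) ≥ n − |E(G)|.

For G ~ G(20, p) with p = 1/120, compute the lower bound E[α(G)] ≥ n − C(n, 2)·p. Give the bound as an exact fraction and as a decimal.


E[|E(G)|] = C(20, 2)·p = 190 · (1/120) = 19/12.
E[α(G)] ≥ n − E[|E(G)|] = 20 − 19/12 = 221/12.
Numerically: ≈ 18.417.
(This is only a lower bound; the true E[α(G)] may be larger.)

E[α(G)] ≥ 221/12 ≈ 18.417.


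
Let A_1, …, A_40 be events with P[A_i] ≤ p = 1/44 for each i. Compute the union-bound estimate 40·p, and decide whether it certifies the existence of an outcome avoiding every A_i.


Union bound: P[∪_{i=1}^{40} A_i] ≤ Σ_i P[A_i] ≤ 40·p = 40·(1/44) = 10/11.
Numerically: 10/11 ≈ 0.909.
Is 10/11 < 1? YES.
Since P[∪ A_i] ≤ 10/11 < 1, the complement has P[∩ A_i^c] ≥ 1 − 10/11 = 1/11 > 0, so some outcome avoids every A_i.

40·p = 10/11 ≈ 0.909; existence CERTIFIED by the union bound.


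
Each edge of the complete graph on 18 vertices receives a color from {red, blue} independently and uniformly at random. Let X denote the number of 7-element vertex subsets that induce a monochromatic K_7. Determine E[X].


Let X = Σ_S X_S over the C(18, 7) = 31824 subsets S of size 7, where X_S = 1 if the K_7 on S is monochromatic.
For a fixed S, the K_7 on S has C(7, 2) = 21 edges. P[all 21 edges red] = (1/2)^21, and likewise for blue, so P[monochromatic] = 2·(1/2)^21 = 2^{1 − 21} = 1/1048576.
Summing: E[X] = C(18, 7) · 2^{1 − 21} = 31824 · 1/1048576 = 1989/65536.
Numerically: E[X] ≈ 0.0303.

E[X] = C(18,7)·2^(1−C(7,2)) = 1989/65536 ≈ 0.0303.


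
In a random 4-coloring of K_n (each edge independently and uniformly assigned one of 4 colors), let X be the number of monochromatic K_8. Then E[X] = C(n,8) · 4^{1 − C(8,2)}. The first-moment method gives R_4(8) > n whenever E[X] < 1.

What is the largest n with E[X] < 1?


We need C(n, 8) · 4^{1 − 28} < 1, i.e. C(n, 8) < 4^{28 − 1} = 18014398509481984.
Check values of n near the boundary:
  n = 402: C(402, 8) = 15770615726749950; 15770615726749950 < 18014398509481984? YES
  n = 403: C(403, 8) = 16090020602228430; 16090020602228430 < 18014398509481984? YES
  n = 404: C(404, 8) = 16415071523485570; 16415071523485570 < 18014398509481984? YES
  n = 405: C(405, 8) = 16745853821188050; 16745853821188050 < 18014398509481984? YES
  n = 406: C(406, 8) = 17082453897995850; 17082453897995850 < 18014398509481984? YES
  n = 407: C(407, 8) = 17424959239309050; 17424959239309050 < 18014398509481984? YES
  n = 408: C(408, 8) = 17773458424095231; 17773458424095231 < 18014398509481984? YES
  n = 409: C(409, 8) = 18128041135797879; 18128041135797879 < 18014398509481984? NO
  n = 410: C(410, 8) = 18488798173326195; 18488798173326195 < 18014398509481984? NO
The largest n with C(n, 8) < 18014398509481984 is n = 408 (where E[X] = 17773458424095231/18014398509481984 ≈ 0.987). Hence R_4(8) > 408, i.e. R_4(8) ≥ 409.

Largest n = 408; hence R_4(8) > 408.


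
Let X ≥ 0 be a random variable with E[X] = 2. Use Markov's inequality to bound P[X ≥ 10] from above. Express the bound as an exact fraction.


μ = E[X] = 2, a = 10.
Markov: P[X ≥ 10] ≤ μ/a = (2)/10 = 1/5.
Numerically: ≈ 0.200000.
(Since a = 10 > μ = 2.000000, the bound 1/5 is < 1 and informative.)

P[X ≥ 10] ≤ 1/5 ≈ 0.200000.


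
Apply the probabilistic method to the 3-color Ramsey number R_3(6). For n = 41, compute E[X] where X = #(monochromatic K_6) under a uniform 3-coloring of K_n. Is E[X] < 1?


E[X] = C(41, 6) · 3^{1 − 15} = 4496388 · 3^{−14} = 4496388/4782969.
As a reduced fraction: E[X] = 1498796/1594323 ≈ 0.94008.
Is E[X] < 1? YES.
Since E[X] < 1, there exists a 3-coloring of K_{41} with no monochromatic K_6; hence R_3(6) > 41.

E[X] = 1498796/1594323 ≈ 0.94008; E[X] < 1, so R_3(6) > 41.


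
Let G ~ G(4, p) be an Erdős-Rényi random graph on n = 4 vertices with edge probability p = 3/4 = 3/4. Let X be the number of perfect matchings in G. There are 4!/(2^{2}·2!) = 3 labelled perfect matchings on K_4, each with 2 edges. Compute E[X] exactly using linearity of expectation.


K_4 has 4!/(2^{2}·2!) = 3 labelled perfect matchings.
For each such perfect matching H, let X_H = 1 if all 2 edges of H are present in G. Then P[X_H = 1] = p^{2} = (3/4)^{2} = 9/16.
Summing the indicators: E[X] = Σ_H E[X_H] = 3 · p^{2} = 3 · 9/16 = 27/16.
Numerically: E[X] ≈ 1.688.

E[X] = 3 · (3/4)^{2} = 27/16 ≈ 1.688.


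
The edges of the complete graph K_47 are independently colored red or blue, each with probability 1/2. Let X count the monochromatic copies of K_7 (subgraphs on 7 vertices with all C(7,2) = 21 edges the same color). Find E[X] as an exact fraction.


Let X = Σ_S X_S over the C(47, 7) = 62891499 subsets S of size 7, where X_S = 1 if the K_7 on S is monochromatic.
For a fixed S, the K_7 on S has C(7, 2) = 21 edges. P[all 21 edges red] = (1/2)^21, and likewise for blue, so P[monochromatic] = 2·(1/2)^21 = 2^{1 − 21} = 1/1048576.
By linearity: E[X] = C(47, 7) · 2^{1 − 21} = 62891499 · 1/1048576 = 62891499/1048576.
Numerically: E[X] ≈ 59.97801.

E[X] = C(47,7)·2^(1−C(7,2)) = 62891499/1048576 ≈ 59.97801.


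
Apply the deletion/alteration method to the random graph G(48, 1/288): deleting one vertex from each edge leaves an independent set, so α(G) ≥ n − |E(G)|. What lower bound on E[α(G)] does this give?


E[|E(G)|] = C(48, 2)·p = 1128 · (1/288) = 47/12.
E[α(G)] ≥ n − E[|E(G)|] = 48 − 47/12 = 529/12.
Numerically: ≈ 44.083.
(This is only a lower bound; the true E[α(G)] may be larger.)

E[α(G)] ≥ 529/12 ≈ 44.083.


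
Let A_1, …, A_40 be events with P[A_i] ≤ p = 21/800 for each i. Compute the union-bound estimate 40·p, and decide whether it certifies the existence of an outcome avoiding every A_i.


Union bound: P[∪_{i=1}^{40} A_i] ≤ Σ_i P[A_i] ≤ 40·p = 40·(21/800) = 21/20.
Numerically: 21/20 ≈ 1.05000.
Is 21/20 < 1? NO.
Since the bound 21/20 is ≥ 1, the union bound is uninformative here; it does NOT by itself certify existence.

40·p = 21/20 ≈ 1.05000; existence NOT certified by the union bound.


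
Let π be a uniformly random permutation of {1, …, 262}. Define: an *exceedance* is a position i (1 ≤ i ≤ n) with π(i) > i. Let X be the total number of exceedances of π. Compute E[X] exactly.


Write X = Σ_{i=1}^{262} X_i, where X_i = 1_{π(i) > i}.
For each fixed i, π(i) is uniform over {1, …, 262} (marginal of a uniform permutation), so P[π(i) > i] = (n − i)/n. Summing: Σ_{i=1}^{262} (n − i)/n = (0 + 1 + … + 261)/262 = 262(262 − 1)/(2·262) = (262 − 1)/2.
Hence E[X] = Σ_{i=1}^{262} (262 − i)/262 = 261/2 ≈ 130.5000.

E[X] = 261/2 = 130.5000.


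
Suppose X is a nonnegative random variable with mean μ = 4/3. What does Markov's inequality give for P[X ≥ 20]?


μ = E[X] = 4/3, a = 20.
Markov: P[X ≥ 20] ≤ μ/a = (4/3)/20 = 1/15.
Numerically: ≈ 0.0667.
(Since a = 20 > μ = 1.3333, the bound 1/15 is < 1 and informative.)

P[X ≥ 20] ≤ 1/15 ≈ 0.0667.


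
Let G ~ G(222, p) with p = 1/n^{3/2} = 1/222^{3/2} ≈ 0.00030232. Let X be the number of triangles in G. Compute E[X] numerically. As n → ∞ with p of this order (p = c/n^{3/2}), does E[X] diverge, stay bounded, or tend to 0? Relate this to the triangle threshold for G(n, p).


Number of potential triangles: C(222, 3) = 1798940.
Each occurs with probability p³ ≈ (0.00030232)³ ≈ 2.7631955e-11.
By linearity: E[X] = C(222, 3)·p³ ≈ 1798940 · 2.7631955e-11 ≈ 0.00005.
Since α = 3/2 > 1, p = c/n^{3/2} = o(1/n) is below the triangle threshold p ~ 1/n. Asymptotically E[X] ~ (c³/6)·n^{3(1−α)} = (1³/6)·n^{-1.5} → 0, so by Markov's inequality G has no triangles w.h.p.

E[X] ≈ 0.00005; in regime p = Θ(1/n^{3/2}) E[X] tends to 0 (below the triangle threshold p ~ 1/n).


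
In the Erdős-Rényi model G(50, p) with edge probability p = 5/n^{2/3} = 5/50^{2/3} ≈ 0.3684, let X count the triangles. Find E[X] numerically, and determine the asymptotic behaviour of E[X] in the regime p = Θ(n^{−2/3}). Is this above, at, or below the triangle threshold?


Number of potential triangles: C(50, 3) = 19600.
Each occurs with probability p³ ≈ (0.3684)³ ≈ 5.0000000e-02.
By linearity: E[X] = C(50, 3)·p³ ≈ 19600 · 5.0000000e-02 ≈ 980.00000.
Since α = 2/3 < 1, p = c/n^{2/3} ≫ 1/n is above the triangle threshold p ~ 1/n. Asymptotically E[X] ~ (c³/6)·n^{3(1−α)} = (5³/6)·n^{1} → ∞; triangles are abundant w.h.p.

E[X] ≈ 980.00000; in regime p = Θ(1/n^{2/3}) E[X] diverges (above the triangle threshold p ~ 1/n).


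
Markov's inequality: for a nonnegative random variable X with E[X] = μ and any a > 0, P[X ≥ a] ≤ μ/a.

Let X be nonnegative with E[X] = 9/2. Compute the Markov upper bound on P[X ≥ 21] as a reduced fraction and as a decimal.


μ = E[X] = 9/2, a = 21.
Markov: P[X ≥ 21] ≤ μ/a = (9/2)/21 = 3/14.
Numerically: ≈ 0.214286.
(Since a = 21 > μ = 4.500000, the bound 3/14 is < 1 and informative.)

P[X ≥ 21] ≤ 3/14 ≈ 0.214286.


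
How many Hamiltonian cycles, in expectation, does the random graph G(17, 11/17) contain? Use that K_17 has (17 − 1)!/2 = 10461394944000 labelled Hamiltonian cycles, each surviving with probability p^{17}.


K_17 has (17 − 1)!/2 = 10461394944000 labelled Hamiltonian cycles.
For each such Hamiltonian cycle H, let X_H = 1 if all 17 edges of H are present in G. Then P[X_H = 1] = p^{17} = (11/17)^{17} = 505447028499293771/827240261886336764177.
By linearity: E[X] = Σ_H E[X_H] = 10461394944000 · p^{17} = 10461394944000 · 505447028499293771/827240261886336764177 = 5287680988402335763510093824000/827240261886336764177.
Numerically: E[X] ≈ 6.39195e+09.

E[X] = 10461394944000 · (11/17)^{17} = 5287680988402335763510093824000/827240261886336764177 ≈ 6.39195e+09.


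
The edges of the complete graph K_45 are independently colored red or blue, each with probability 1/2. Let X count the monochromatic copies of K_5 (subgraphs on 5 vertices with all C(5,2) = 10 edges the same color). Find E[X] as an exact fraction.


Let X = Σ_S X_S over the C(45, 5) = 1221759 subsets S of size 5, where X_S = 1 if the K_5 on S is monochromatic.
For a fixed S, the K_5 on S has C(5, 2) = 10 edges. P[all 10 edges red] = (1/2)^10, and likewise for blue, so P[monochromatic] = 2·(1/2)^10 = 2^{1 − 10} = 1/512.
By linearity of expectation: E[X] = C(45, 5) · 2^{1 − 10} = 1221759 · 1/512 = 1221759/512.
Numerically: E[X] ≈ 2386.248.

E[X] = C(45,5)·2^(1−C(5,2)) = 1221759/512 ≈ 2386.248.


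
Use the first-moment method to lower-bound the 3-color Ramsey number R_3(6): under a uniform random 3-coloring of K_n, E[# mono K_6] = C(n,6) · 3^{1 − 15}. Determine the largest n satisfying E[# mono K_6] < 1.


We need C(n, 6) · 3^{1 − 15} < 1, i.e. C(n, 6) < 3^{15 − 1} = 4782969.
Check values of n near the boundary:
  n = 37: C(37, 6) = 2324784; 2324784 < 4782969? YES
  n = 38: C(38, 6) = 2760681; 2760681 < 4782969? YES
  n = 39: C(39, 6) = 3262623; 3262623 < 4782969? YES
  n = 40: C(40, 6) = 3838380; 3838380 < 4782969? YES
  n = 41: C(41, 6) = 4496388; 4496388 < 4782969? YES
  n = 42: C(42, 6) = 5245786; 5245786 < 4782969? NO
  n = 43: C(43, 6) = 6096454; 6096454 < 4782969? NO
  n = 44: C(44, 6) = 7059052; 7059052 < 4782969? NO
The largest n with C(n, 6) < 4782969 is n = 41 (where E[X] = 1498796/1594323 ≈ 0.940083). Hence R_3(6) > 41, i.e. R_3(6) ≥ 42.

Largest n = 41; hence R_3(6) > 41.


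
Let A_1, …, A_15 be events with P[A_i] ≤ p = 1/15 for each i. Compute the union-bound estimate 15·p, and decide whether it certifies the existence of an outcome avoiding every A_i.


Union bound: P[∪_{i=1}^{15} A_i] ≤ Σ_i P[A_i] ≤ 15·p = 15·(1/15) = 1.
Numerically: 1 ≈ 1.0000000.
Is 1 < 1? NO.
Since the bound 1 is ≥ 1, the union bound is uninformative here; it does NOT by itself certify existence.

15·p = 1 ≈ 1.0000000; existence NOT certified by the union bound.


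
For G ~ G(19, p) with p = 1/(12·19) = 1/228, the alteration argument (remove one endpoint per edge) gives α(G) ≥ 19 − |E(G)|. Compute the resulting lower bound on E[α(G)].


E[|E(G)|] = C(19, 2)·p = 171 · (1/228) = 3/4.
E[α(G)] ≥ n − E[|E(G)|] = 19 − 3/4 = 73/4.
Numerically: ≈ 18.250000.
(This is only a lower bound; the true E[α(G)] may be larger.)

E[α(G)] ≥ 73/4 ≈ 18.250000.


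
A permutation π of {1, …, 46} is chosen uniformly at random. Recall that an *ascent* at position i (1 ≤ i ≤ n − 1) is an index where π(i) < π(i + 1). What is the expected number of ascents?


Write X = Σ X_I over i = 1, …, 45, with X_I the indicator of one ascent.
There are 45 indicators.
For each fixed i, the pair (π(i), π(i+1)) is a uniformly random ordered pair of distinct values from {1, …, 46}; by symmetry P[π(i) < π(i+1)] = 1/2.
By linearity: E[X] = 45 · (1/2) = (46 − 1) · (1/2) = 45/2 ≈ 22.500.

E[X] = 45/2 = 22.500.


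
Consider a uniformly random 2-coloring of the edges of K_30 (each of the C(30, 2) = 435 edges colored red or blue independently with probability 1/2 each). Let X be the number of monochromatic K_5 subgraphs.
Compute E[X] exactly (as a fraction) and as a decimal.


Let X = Σ_S X_S over the C(30, 5) = 142506 subsets S of size 5, where X_S = 1 if the K_5 on S is monochromatic.
For a fixed S, the K_5 on S has C(5, 2) = 10 edges. P[all 10 edges red] = (1/2)^10, and likewise for blue, so P[monochromatic] = 2·(1/2)^10 = 2^{1 − 10} = 1/512.
By linearity: E[X] = C(30, 5) · 2^{1 − 10} = 142506 · 1/512 = 71253/256.
Numerically: E[X] ≈ 278.3320.

E[X] = C(30,5)·2^(1−C(5,2)) = 71253/256 ≈ 278.3320.


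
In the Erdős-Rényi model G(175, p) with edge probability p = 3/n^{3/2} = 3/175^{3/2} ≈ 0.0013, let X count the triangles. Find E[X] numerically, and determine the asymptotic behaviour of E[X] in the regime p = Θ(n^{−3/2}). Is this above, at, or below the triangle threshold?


Number of potential triangles: C(175, 3) = 877975.
Each occurs with probability p³ ≈ (0.0013)³ ≈ 2.17617e-09.
By linearity: E[X] = C(175, 3)·p³ ≈ 877975 · 2.17617e-09 ≈ 0.002.
Since α = 3/2 > 1, p = c/n^{3/2} = o(1/n) is below the triangle threshold p ~ 1/n. Asymptotically E[X] ~ (c³/6)·n^{3(1−α)} = (3³/6)·n^{-1.5} → 0, so by Markov's inequality G has no triangles w.h.p.

E[X] ≈ 0.002; in regime p = Θ(1/n^{3/2}) E[X] tends to 0 (below the triangle threshold p ~ 1/n).


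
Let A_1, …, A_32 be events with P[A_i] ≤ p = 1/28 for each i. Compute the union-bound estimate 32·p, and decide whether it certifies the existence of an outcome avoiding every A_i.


Union bound: P[∪_{i=1}^{32} A_i] ≤ Σ_i P[A_i] ≤ 32·p = 32·(1/28) = 8/7.
Numerically: 8/7 ≈ 1.142857.
Is 8/7 < 1? NO.
Since the bound 8/7 is ≥ 1, the union bound is uninformative here; it does NOT by itself certify existence.

32·p = 8/7 ≈ 1.142857; existence NOT certified by the union bound.


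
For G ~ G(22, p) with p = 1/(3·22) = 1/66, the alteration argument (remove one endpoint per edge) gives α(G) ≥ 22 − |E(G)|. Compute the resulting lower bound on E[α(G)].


E[|E(G)|] = C(22, 2)·p = 231 · (1/66) = 7/2.
E[α(G)] ≥ n − E[|E(G)|] = 22 − 7/2 = 37/2.
Numerically: ≈ 18.500000.
(This is only a lower bound; the true E[α(G)] may be larger.)

E[α(G)] ≥ 37/2 ≈ 18.500000.


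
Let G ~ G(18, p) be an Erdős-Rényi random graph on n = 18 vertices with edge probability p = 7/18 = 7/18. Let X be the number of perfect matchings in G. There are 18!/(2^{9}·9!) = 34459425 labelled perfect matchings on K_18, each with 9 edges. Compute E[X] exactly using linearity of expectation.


K_18 has 18!/(2^{9}·9!) = 34459425 labelled perfect matchings.
For each such perfect matching H, let X_H = 1 if all 9 edges of H are present in G. Then P[X_H = 1] = p^{9} = (7/18)^{9} = 40353607/198359290368.
By linearity of expectation: E[X] = Σ_H E[X_H] = 34459425 · p^{9} = 34459425 · 40353607/198359290368 = 17167433257975/2448880128.
Numerically: E[X] ≈ 7.01e+03.

E[X] = 34459425 · (7/18)^{9} = 17167433257975/2448880128 ≈ 7.01e+03.


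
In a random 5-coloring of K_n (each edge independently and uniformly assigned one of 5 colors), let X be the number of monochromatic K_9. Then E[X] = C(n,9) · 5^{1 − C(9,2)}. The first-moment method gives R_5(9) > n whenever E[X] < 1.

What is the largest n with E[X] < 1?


We need C(n, 9) · 5^{1 − 36} < 1, i.e. C(n, 9) < 5^{36 − 1} = 2910383045673370361328125.
Check values of n near the boundary:
  n = 2166: C(2166, 9) = 2844037944203015677277940; 2844037944203015677277940 < 2910383045673370361328125? YES
  n = 2167: C(2167, 9) = 2855899084841489792706810; 2855899084841489792706810 < 2910383045673370361328125? YES
  n = 2168: C(2168, 9) = 2867804175977929537095120; 2867804175977929537095120 < 2910383045673370361328125? YES
  n = 2169: C(2169, 9) = 2879753360044504243499683; 2879753360044504243499683 < 2910383045673370361328125? YES
  n = 2170: C(2170, 9) = 2891746779868845075610510; 2891746779868845075610510 < 2910383045673370361328125? YES
  n = 2171: C(2171, 9) = 2903784578674959601827205; 2903784578674959601827205 < 2910383045673370361328125? YES
  n = 2172: C(2172, 9) = 2915866900084148060642020; 2915866900084148060642020 < 2910383045673370361328125? NO
  n = 2173: C(2173, 9) = 2927993888115921319674265; 2927993888115921319674265 < 2910383045673370361328125? NO
  n = 2174: C(2174, 9) = 2940165687188920530702934; 2940165687188920530702934 < 2910383045673370361328125? NO
The largest n with C(n, 9) < 2910383045673370361328125 is n = 2171 (where E[X] = 580756915734991920365441/582076609134674072265625 ≈ 0.9977328). Hence R_5(9) > 2171, i.e. R_5(9) ≥ 2172.

Largest n = 2171; hence R_5(9) > 2171.


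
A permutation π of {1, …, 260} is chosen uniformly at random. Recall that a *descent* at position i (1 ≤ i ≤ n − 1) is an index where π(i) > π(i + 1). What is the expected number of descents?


Write X = Σ X_I over i = 1, …, 259, with X_I the indicator of one descent.
There are 259 indicators.
For each fixed i, the pair (π(i), π(i+1)) is a uniformly random ordered pair of distinct values from {1, …, 260}; by symmetry P[π(i) > π(i+1)] = 1/2.
By linearity: E[X] = 259 · (1/2) = (260 − 1) · (1/2) = 259/2 ≈ 129.5000.

E[X] = 259/2 = 129.5000.


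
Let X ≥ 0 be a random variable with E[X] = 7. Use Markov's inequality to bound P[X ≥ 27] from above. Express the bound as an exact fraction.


μ = E[X] = 7, a = 27.
Markov: P[X ≥ 27] ≤ μ/a = (7)/27 = 7/27.
Numerically: ≈ 0.259259.
(Since a = 27 > μ = 7.000000, the bound 7/27 is < 1 and informative.)

P[X ≥ 27] ≤ 7/27 ≈ 0.259259.


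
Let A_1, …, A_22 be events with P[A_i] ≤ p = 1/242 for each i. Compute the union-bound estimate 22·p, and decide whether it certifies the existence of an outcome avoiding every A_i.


Union bound: P[∪_{i=1}^{22} A_i] ≤ Σ_i P[A_i] ≤ 22·p = 22·(1/242) = 1/11.
Numerically: 1/11 ≈ 0.0909091.
Is 1/11 < 1? YES.
Since P[∪ A_i] ≤ 1/11 < 1, the complement has P[∩ A_i^c] ≥ 1 − 1/11 = 10/11 > 0, so some outcome avoids every A_i.

22·p = 1/11 ≈ 0.0909091; existence CERTIFIED by the union bound.


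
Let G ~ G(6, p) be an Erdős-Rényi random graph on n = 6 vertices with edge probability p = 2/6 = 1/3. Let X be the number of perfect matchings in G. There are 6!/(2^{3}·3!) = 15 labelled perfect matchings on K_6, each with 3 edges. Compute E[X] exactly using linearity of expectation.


K_6 has 6!/(2^{3}·3!) = 15 labelled perfect matchings.
For each such perfect matching H, let X_H = 1 if all 3 edges of H are present in G. Then P[X_H = 1] = p^{3} = (1/3)^{3} = 1/27.
By linearity of expectation: E[X] = Σ_H E[X_H] = 15 · p^{3} = 15 · 1/27 = 5/9.
Numerically: E[X] ≈ 0.5556.

E[X] = 15 · (1/3)^{3} = 5/9 ≈ 0.5556.


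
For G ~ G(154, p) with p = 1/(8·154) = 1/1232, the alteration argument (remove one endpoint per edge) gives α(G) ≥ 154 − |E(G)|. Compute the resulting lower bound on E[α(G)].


E[|E(G)|] = C(154, 2)·p = 11781 · (1/1232) = 153/16.
E[α(G)] ≥ n − E[|E(G)|] = 154 − 153/16 = 2311/16.
Numerically: ≈ 144.438.
(This is only a lower bound; the true E[α(G)] may be larger.)

E[α(G)] ≥ 2311/16 ≈ 144.438.


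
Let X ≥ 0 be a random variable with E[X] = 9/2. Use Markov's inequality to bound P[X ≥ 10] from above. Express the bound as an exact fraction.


μ = E[X] = 9/2, a = 10.
Markov: P[X ≥ 10] ≤ μ/a = (9/2)/10 = 9/20.
Numerically: ≈ 0.45000.
(Since a = 10 > μ = 4.50000, the bound 9/20 is < 1 and informative.)

P[X ≥ 10] ≤ 9/20 ≈ 0.45000.


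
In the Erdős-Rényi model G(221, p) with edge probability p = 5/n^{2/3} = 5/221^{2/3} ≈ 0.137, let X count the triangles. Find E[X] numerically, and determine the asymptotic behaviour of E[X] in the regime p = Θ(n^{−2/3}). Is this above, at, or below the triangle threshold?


Number of potential triangles: C(221, 3) = 1774630.
Each occurs with probability p³ ≈ (0.137)³ ≈ 2.55933e-03.
By linearity: E[X] = C(221, 3)·p³ ≈ 1774630 · 2.55933e-03 ≈ 4541.855.
Since α = 2/3 < 1, p = c/n^{2/3} ≫ 1/n is above the triangle threshold p ~ 1/n. Asymptotically E[X] ~ (c³/6)·n^{3(1−α)} = (5³/6)·n^{1} → ∞; triangles are abundant w.h.p.

E[X] ≈ 4541.855; in regime p = Θ(1/n^{2/3}) E[X] diverges (above the triangle threshold p ~ 1/n).


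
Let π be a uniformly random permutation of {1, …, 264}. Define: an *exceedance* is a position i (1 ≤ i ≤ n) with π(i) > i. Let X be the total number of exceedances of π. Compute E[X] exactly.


Write X = Σ_{i=1}^{264} X_i, where X_i = 1_{π(i) > i}.
For each fixed i, π(i) is uniform over {1, …, 264} (marginal of a uniform permutation), so P[π(i) > i] = (n − i)/n. Summing: Σ_{i=1}^{264} (n − i)/n = (0 + 1 + … + 263)/264 = 264(264 − 1)/(2·264) = (264 − 1)/2.
Hence E[X] = Σ_{i=1}^{264} (264 − i)/264 = 263/2 ≈ 131.500000.

E[X] = 263/2 = 131.500000.


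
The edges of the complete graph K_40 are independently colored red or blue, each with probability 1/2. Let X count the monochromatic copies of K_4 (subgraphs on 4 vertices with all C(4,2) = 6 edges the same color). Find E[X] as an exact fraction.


Let X = Σ_S X_S over the C(40, 4) = 91390 subsets S of size 4, where X_S = 1 if the K_4 on S is monochromatic.
For a fixed S, the K_4 on S has C(4, 2) = 6 edges. P[all 6 edges red] = (1/2)^6, and likewise for blue, so P[monochromatic] = 2·(1/2)^6 = 2^{1 − 6} = 1/32.
By linearity of expectation: E[X] = C(40, 4) · 2^{1 − 6} = 91390 · 1/32 = 45695/16.
Numerically: E[X] ≈ 2855.93750.

E[X] = C(40,4)·2^(1−C(4,2)) = 45695/16 ≈ 2855.93750.


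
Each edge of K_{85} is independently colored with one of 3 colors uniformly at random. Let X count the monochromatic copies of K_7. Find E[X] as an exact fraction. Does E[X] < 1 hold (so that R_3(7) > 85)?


E[X] = C(85, 7) · 3^{1 − 21} = 4935847320 · 3^{−20} = 4935847320/3486784401.
As a reduced fraction: E[X] = 182809160/129140163 ≈ 1.416.
Is E[X] < 1? NO.
Since E[X] ≥ 1, the first-moment bound is inconclusive at n = 85; it does NOT by itself certify R_3(7) > 85.

E[X] = 182809160/129140163 ≈ 1.416; E[X] ≥ 1; first-moment method inconclusive here.


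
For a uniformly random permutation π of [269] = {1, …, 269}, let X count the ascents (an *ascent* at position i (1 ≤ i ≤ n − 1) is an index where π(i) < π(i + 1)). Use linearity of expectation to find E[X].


Write X = Σ X_I over i = 1, …, 268, with X_I the indicator of one ascent.
There are 268 indicators.
For each fixed i, the pair (π(i), π(i+1)) is a uniformly random ordered pair of distinct values from {1, …, 269}; by symmetry P[π(i) < π(i+1)] = 1/2.
By linearity: E[X] = 268 · (1/2) = (269 − 1) · (1/2) = 134 ≈ 134.000000.

E[X] = 134 = 134.000000.


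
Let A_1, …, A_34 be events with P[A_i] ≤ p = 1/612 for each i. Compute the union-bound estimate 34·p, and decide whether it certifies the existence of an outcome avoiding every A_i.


Union bound: P[∪_{i=1}^{34} A_i] ≤ Σ_i P[A_i] ≤ 34·p = 34·(1/612) = 1/18.
Numerically: 1/18 ≈ 0.056.
Is 1/18 < 1? YES.
Since P[∪ A_i] ≤ 1/18 < 1, the complement has P[∩ A_i^c] ≥ 1 − 1/18 = 17/18 > 0, so some outcome avoids every A_i.

34·p = 1/18 ≈ 0.056; existence CERTIFIED by the union bound.


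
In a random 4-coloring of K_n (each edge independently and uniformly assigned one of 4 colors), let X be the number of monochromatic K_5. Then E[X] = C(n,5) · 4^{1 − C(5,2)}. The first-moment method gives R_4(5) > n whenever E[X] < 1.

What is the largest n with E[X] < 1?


We need C(n, 5) · 4^{1 − 10} < 1, i.e. C(n, 5) < 4^{10 − 1} = 262144.
Check values of n near the boundary:
  n = 31: C(31, 5) = 169911; 169911 < 262144? YES
  n = 32: C(32, 5) = 201376; 201376 < 262144? YES
  n = 33: C(33, 5) = 237336; 237336 < 262144? YES
  n = 34: C(34, 5) = 278256; 278256 < 262144? NO
The largest n with C(n, 5) < 262144 is n = 33 (where E[X] = 29667/32768 ≈ 0.9054). Hence R_4(5) > 33, i.e. R_4(5) ≥ 34.

Largest n = 33; hence R_4(5) > 33.


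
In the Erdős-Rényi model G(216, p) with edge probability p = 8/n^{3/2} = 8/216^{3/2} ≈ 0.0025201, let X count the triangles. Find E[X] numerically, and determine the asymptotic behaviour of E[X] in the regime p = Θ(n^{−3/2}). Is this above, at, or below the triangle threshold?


Number of potential triangles: C(216, 3) = 1656360.
Each occurs with probability p³ ≈ (0.0025201)³ ≈ 1.6003983e-08.
By linearity: E[X] = C(216, 3)·p³ ≈ 1656360 · 1.6003983e-08 ≈ 0.02651.
Since α = 3/2 > 1, p = c/n^{3/2} = o(1/n) is below the triangle threshold p ~ 1/n. Asymptotically E[X] ~ (c³/6)·n^{3(1−α)} = (8³/6)·n^{-1.5} → 0, so by Markov's inequality G has no triangles w.h.p.

E[X] ≈ 0.02651; in regime p = Θ(1/n^{3/2}) E[X] tends to 0 (below the triangle threshold p ~ 1/n).


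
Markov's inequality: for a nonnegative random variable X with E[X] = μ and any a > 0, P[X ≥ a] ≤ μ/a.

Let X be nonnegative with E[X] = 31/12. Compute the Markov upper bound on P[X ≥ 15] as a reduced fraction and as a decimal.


μ = E[X] = 31/12, a = 15.
Markov: P[X ≥ 15] ≤ μ/a = (31/12)/15 = 31/180.
Numerically: ≈ 0.1722.
(Since a = 15 > μ = 2.5833, the bound 31/180 is < 1 and informative.)

P[X ≥ 15] ≤ 31/180 ≈ 0.1722.


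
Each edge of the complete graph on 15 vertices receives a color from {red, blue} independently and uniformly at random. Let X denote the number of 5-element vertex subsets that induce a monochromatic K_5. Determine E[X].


Let X = Σ_S X_S over the C(15, 5) = 3003 subsets S of size 5, where X_S = 1 if the K_5 on S is monochromatic.
For a fixed S, the K_5 on S has C(5, 2) = 10 edges. P[all 10 edges red] = (1/2)^10, and likewise for blue, so P[monochromatic] = 2·(1/2)^10 = 2^{1 − 10} = 1/512.
By linearity: E[X] = C(15, 5) · 2^{1 − 10} = 3003 · 1/512 = 3003/512.
Numerically: E[X] ≈ 5.86523.

E[X] = C(15,5)·2^(1−C(5,2)) = 3003/512 ≈ 5.86523.


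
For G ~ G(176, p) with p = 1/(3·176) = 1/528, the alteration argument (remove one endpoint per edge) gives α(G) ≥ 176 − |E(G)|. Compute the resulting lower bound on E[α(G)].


E[|E(G)|] = C(176, 2)·p = 15400 · (1/528) = 175/6.
E[α(G)] ≥ n − E[|E(G)|] = 176 − 175/6 = 881/6.
Numerically: ≈ 146.83333.
(This is only a lower bound; the true E[α(G)] may be larger.)

E[α(G)] ≥ 881/6 ≈ 146.83333.
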